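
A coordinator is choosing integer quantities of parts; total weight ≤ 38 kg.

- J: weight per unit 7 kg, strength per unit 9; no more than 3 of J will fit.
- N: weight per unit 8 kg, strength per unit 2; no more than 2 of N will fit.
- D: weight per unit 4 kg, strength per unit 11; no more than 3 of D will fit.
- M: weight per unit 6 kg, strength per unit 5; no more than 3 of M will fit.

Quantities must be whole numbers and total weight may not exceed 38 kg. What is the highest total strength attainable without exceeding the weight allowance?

This is a bounded integer knapsack.
Take 2×J, 3×D, and 2×M: weight 38 ≤ 38, strength 2·9 + 3·11 + 2·5 = 61.
D has the best ratio (11/4) and is taken to its limit of 3; remaining capacity is filled optimally with the others.

61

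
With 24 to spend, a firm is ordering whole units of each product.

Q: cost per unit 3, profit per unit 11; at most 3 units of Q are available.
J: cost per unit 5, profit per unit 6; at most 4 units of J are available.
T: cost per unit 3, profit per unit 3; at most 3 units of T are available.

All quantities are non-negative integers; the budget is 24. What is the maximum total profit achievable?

Q has the best ratio (11/3); taking only Q gives at most 3×11 = 33 (stopped by the supply cap of 3).
Mixing does better — 3×Q and 3×J: cost 24 ≤ 24, profit 3·11 + 3·6 = 51.

51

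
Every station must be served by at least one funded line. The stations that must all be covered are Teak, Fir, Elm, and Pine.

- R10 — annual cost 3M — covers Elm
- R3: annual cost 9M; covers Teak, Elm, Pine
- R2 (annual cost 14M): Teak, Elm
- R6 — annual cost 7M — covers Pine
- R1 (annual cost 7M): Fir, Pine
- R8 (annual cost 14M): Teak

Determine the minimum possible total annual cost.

16

The greedy cost-per-new-station heuristic would pick R10, R1, and R3 for 19, but a cheaper cover exists.
Choose R3 and R1: together they cover Teak, Fir, Elm, Pine — every station.
Total annual cost: 9 + 7 = 16.
No cover costs less than 16.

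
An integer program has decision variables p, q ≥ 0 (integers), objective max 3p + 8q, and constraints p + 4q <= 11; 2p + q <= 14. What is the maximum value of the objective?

26

(p,q)=(6,1) is feasible, giving 26.
(p,q)=(5,1) is feasible, giving 23.
(p,q)=(7,0) is feasible, giving 21.
The best lattice point is (6,1), giving 26.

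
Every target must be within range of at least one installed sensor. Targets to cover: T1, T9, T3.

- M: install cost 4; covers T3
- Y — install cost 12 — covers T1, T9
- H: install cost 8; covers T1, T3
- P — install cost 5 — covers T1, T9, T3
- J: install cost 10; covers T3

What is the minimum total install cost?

P alone covers T1, T9, T3 — every target.
Total install cost: 5.
No cover costs less than 5.

5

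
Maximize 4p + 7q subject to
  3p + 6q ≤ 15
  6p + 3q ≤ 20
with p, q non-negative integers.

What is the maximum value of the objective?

Relaxing integrality, the LP optimum is 18.89 at (p,q) = (2.78, 1.11), which is not an integer point.
(p,q)=(1,2) is feasible, giving 18.
(p,q)=(2,1) is feasible, giving 15.
(p,q)=(0,2) is feasible, giving 14.
Maximum is 18 at (p,q)=(1,2).

18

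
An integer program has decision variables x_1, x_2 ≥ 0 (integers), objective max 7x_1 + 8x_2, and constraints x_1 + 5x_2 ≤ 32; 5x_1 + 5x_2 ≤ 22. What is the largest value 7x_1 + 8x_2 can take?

(x_1,x_2)=(0,4): 1·0+5·4=20≤32, 5·0+5·4=20≤22, objective 32.
(x_1,x_2)=(1,3): 1·1+5·3=16≤32, 5·1+5·3=20≤22, objective 31.
Maximum is 32 at (x_1,x_2)=(0,4).

32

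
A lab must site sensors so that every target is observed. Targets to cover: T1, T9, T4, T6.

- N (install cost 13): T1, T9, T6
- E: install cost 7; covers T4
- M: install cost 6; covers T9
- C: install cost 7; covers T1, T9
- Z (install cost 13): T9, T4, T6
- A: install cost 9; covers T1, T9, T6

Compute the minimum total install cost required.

16

This is a weighted set-cover instance.
Choose E and A: together they cover T1, T9, T4, T6 — every target.
Total install cost: 7 + 9 = 16.
No cover costs less than 16.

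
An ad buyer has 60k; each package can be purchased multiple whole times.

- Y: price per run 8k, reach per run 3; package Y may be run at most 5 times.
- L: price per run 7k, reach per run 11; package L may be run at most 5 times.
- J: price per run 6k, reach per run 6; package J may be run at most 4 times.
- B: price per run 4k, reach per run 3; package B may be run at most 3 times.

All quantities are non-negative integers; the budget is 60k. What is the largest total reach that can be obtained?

Take 5×L and 4×J: price 59 ≤ 60, reach 5·11 + 4·6 = 79.
L has the best ratio (11/7) and is taken to its limit of 5; remaining capacity is filled optimally with the others.

79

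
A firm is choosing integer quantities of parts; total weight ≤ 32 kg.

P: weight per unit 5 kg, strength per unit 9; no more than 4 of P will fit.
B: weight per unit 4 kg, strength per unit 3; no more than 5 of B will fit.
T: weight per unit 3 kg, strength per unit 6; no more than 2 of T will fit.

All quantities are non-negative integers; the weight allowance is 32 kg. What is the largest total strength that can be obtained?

51

T has the best ratio (6/3); taking only T gives at most 2×6 = 12 (stopped by the supply cap of 2).
Mixing does better — 4×P, 1×B, and 2×T: weight 30 ≤ 32, strength 4·9 + 1·3 + 2·6 = 51.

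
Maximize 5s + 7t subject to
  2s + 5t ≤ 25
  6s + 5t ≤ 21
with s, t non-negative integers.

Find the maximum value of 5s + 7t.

28

Relaxing integrality, the LP optimum is 29.40 at (s,t) = (0, 4.2), which is not an integer point.
(s,t)=(0,4): 2·0+5·4=20≤25, 6·0+5·4=20≤21, objective 28.
(s,t)=(1,3): 2·1+5·3=17≤25, 6·1+5·3=21≤21, objective 26.
The best lattice point is (0,4), giving 28.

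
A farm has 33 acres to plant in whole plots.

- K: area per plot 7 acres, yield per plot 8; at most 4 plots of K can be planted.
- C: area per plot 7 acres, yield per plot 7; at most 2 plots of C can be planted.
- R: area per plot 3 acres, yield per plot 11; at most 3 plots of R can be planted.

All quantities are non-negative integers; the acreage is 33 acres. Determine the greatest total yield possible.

57

Take 3×K and 3×R: area 30 ≤ 33, yield 3·8 + 3·11 = 57.
R has the best ratio (11/3) and is taken to its limit of 3; remaining capacity is filled optimally with the others.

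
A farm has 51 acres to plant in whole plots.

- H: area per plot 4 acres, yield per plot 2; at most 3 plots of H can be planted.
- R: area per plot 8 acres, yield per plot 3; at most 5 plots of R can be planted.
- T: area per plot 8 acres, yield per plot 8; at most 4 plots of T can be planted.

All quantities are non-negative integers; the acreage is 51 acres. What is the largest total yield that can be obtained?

2×R and 4×T: area 48 ≤ 51, yield 2·3 + 4·8 = 38.
2×H, 1×R, and 4×T: area 48 ≤ 51, yield 2·2 + 1·3 + 4·8 = 39.
Best is 39.

39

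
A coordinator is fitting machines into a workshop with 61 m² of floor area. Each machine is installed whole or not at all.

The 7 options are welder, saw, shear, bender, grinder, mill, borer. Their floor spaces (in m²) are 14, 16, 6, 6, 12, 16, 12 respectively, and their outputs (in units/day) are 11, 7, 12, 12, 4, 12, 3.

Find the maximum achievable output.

54

Treat it as a binary knapsack problem.
welder + shear + bender + mill + borer: floor space 14 + 6 + 6 + 16 + 12 = 54 ≤ 61, output 11 + 12 + 12 + 12 + 3 = 50.
welder + shear + bender + grinder + mill: floor space 14 + 6 + 6 + 12 + 16 = 54 ≤ 61, output 11 + 12 + 12 + 4 + 12 = 51.
welder + saw + shear + bender + mill: floor space 14 + 16 + 6 + 6 + 16 = 58 ≤ 61, output 11 + 7 + 12 + 12 + 12 = 54.
Best is welder, saw, shear, bender, and mill with total output 54.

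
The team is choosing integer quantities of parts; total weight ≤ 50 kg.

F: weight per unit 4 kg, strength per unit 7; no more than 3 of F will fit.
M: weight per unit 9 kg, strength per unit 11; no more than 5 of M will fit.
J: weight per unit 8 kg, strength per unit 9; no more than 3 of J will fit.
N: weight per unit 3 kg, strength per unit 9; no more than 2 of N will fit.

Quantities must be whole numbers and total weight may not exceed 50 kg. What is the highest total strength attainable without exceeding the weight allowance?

76

2×F, 4×M, and 2×N: weight 50 ≤ 50, strength 2·7 + 4·11 + 2·9 = 76.
2×F, 3×M, 1×J, and 2×N: weight 49 ≤ 50, strength 2·7 + 3·11 + 1·9 + 2·9 = 74.
Best is 76.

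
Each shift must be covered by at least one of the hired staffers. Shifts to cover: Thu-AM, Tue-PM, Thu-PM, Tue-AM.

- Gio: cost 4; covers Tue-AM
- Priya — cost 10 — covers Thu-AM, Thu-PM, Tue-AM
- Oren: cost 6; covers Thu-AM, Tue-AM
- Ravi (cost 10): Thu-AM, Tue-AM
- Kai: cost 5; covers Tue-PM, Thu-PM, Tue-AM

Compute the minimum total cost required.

11

Choose Oren and Kai: together they cover Thu-AM, Tue-PM, Thu-PM, Tue-AM — every shift.
Total cost: 6 + 5 = 11.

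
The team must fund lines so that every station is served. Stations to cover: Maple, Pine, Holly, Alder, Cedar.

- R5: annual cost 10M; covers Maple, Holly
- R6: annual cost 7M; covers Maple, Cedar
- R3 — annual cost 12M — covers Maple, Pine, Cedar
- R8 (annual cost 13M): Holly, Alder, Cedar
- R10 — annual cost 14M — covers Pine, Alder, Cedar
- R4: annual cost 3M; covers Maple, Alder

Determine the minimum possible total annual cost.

24

The greedy cost-per-new-station heuristic would pick R4, R3, and R5 for 25, but a cheaper cover exists.
Choose R5 and R10: together they cover Maple, Pine, Holly, Alder, Cedar — every station.
Total annual cost: 10 + 14 = 24.
No cover costs less than 24.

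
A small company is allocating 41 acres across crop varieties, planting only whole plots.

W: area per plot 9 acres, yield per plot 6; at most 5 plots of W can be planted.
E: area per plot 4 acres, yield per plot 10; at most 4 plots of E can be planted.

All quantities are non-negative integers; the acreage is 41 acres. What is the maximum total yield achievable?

52

This is a bounded integer knapsack.
Take 2×W and 4×E: area 34 ≤ 41, yield 2·6 + 4·10 = 52.
E has the best ratio (10/4) and is taken to its limit of 4; remaining capacity is filled optimally with the others.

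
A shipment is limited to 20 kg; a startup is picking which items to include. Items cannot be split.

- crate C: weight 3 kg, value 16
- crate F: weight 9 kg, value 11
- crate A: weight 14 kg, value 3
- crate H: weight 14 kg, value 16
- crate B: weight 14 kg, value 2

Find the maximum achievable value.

Allowing fractional choices, the relaxed optimum would be about 36.1, but items are indivisible.
crate C + crate H: weight 3 + 14 = 17 ≤ 20, value 16 + 16 = 32.
crate C + crate F: weight 3 + 9 = 12 ≤ 20, value 16 + 11 = 27.
Best is crate C and crate H with total value 32.

32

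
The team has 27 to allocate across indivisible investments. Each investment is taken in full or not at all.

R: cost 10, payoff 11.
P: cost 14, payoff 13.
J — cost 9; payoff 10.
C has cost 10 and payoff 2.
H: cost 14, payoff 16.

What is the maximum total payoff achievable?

Allowing fractional choices, the relaxed optimum would be about 30.4, but investments are indivisible.
R + H: cost 10 + 14 = 24 ≤ 27, payoff 11 + 16 = 27.
R + P: cost 10 + 14 = 24 ≤ 27, payoff 11 + 13 = 24.
J + H: cost 9 + 14 = 23 ≤ 27, payoff 10 + 16 = 26.
Best is R and H with total payoff 27.

27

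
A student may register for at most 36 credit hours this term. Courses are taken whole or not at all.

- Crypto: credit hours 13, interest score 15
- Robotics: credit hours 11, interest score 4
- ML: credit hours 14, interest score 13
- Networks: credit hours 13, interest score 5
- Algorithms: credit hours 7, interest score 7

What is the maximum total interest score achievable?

Allowing fractional choices, the relaxed optimum would be about 35.8, but courses are indivisible.
Crypto + ML + Algorithms: credit hours 13 + 14 + 7 = 34 ≤ 36, interest score 15 + 13 + 7 = 35.
Crypto + ML: credit hours 13 + 14 = 27 ≤ 36, interest score 15 + 13 = 28.
Best is Crypto, ML, and Algorithms with total interest score 35.

35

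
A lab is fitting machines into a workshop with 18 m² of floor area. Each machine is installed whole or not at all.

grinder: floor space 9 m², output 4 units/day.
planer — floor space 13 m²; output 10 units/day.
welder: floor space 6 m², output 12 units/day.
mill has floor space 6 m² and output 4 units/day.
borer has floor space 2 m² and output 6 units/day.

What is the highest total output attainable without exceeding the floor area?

Treat it as a binary knapsack problem.
Take welder, mill, and borer: floor space 6 + 6 + 2 = 14 ≤ 18, output 12 + 4 + 6 = 22.
No feasible combination exceeds this.

22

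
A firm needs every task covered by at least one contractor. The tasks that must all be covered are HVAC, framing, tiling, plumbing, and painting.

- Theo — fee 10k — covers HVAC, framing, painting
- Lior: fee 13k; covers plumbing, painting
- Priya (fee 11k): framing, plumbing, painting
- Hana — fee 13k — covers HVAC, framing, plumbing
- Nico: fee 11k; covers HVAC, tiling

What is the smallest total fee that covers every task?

This is an integer covering problem.
The greedy cost-per-new-task heuristic would pick Theo, Priya, and Nico for 32, but a cheaper cover exists.
Choose Priya and Nico: together they cover HVAC, framing, tiling, plumbing, painting — every task.
Total fee: 11 + 11 = 22.
No cover costs less than 22.

22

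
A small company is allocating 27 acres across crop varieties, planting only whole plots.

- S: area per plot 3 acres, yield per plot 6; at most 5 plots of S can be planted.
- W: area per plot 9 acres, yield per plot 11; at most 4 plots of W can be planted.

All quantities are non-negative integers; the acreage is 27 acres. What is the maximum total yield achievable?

Take 5×S and 1×W: area 24 ≤ 27, yield 5·6 + 1·11 = 41.
S has the best ratio (6/3) and is taken to its limit of 5; remaining capacity is filled optimally with the others.

41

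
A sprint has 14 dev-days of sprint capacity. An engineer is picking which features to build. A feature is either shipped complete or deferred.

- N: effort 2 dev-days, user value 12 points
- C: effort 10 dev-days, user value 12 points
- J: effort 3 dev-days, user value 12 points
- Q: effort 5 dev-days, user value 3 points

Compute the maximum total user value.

Allowing fractional choices, the relaxed optimum would be about 34.8, but features are indivisible.
N + C: effort 2 + 10 = 12 ≤ 14, user value 12 + 12 = 24.
N + J + Q: effort 2 + 3 + 5 = 10 ≤ 14, user value 12 + 12 + 3 = 27.
N + J: effort 2 + 3 = 5 ≤ 14, user value 12 + 12 = 24.
Best is N, J, and Q with total user value 27.

27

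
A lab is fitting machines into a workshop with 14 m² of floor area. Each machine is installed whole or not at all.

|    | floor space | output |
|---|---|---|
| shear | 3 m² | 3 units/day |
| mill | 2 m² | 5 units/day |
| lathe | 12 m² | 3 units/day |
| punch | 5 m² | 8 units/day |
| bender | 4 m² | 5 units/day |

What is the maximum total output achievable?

This is an integer program with binary decision variables.
mill + punch + bender: floor space 2 + 5 + 4 = 11 ≤ 14, output 5 + 8 + 5 = 18.
shear + mill + punch + bender: floor space 3 + 2 + 5 + 4 = 14 ≤ 14, output 3 + 5 + 8 + 5 = 21.
shear + mill + punch: floor space 3 + 2 + 5 = 10 ≤ 14, output 3 + 5 + 8 = 16.
Best is shear, mill, punch, and bender with total output 21.

21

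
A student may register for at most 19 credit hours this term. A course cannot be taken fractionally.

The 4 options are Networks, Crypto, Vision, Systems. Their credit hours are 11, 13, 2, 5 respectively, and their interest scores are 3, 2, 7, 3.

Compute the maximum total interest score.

13

Allowing fractional choices, the relaxed optimum would be about 13.2, but courses are indivisible.
Networks + Vision: credit hours 11 + 2 = 13 ≤ 19, interest score 3 + 7 = 10.
Networks + Vision + Systems: credit hours 11 + 2 + 5 = 18 ≤ 19, interest score 3 + 7 + 3 = 13.
Vision + Systems: credit hours 2 + 5 = 7 ≤ 19, interest score 7 + 3 = 10.
Best is Networks, Vision, and Systems with total interest score 13.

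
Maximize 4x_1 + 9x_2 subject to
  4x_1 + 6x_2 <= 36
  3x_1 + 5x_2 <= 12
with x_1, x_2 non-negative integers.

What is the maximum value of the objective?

(x_1,x_2)=(0,2): 4·0+6·2=12≤36, 3·0+5·2=10≤12, objective 18.
(x_1,x_2)=(1,1): 4·1+6·1=10≤36, 3·1+5·1=8≤12, objective 13.
The best lattice point is (0,2), giving 18.

18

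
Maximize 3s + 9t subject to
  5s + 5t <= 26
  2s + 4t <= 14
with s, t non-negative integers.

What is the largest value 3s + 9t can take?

30

(s,t)=(1,3): 5·1+5·3=20≤26, 2·1+4·3=14≤14, objective 30.
(s,t)=(0,3): 5·0+5·3=15≤26, 2·0+4·3=12≤14, objective 27.
No feasible integer point exceeds 30.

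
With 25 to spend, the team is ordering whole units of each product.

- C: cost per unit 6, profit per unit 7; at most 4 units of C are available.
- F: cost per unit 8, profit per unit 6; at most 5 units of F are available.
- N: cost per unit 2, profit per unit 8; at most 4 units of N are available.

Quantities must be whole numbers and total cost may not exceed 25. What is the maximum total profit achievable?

46

N has the best ratio (8/2); taking only N gives at most 4×8 = 32 (stopped by the supply cap of 4).
Mixing does better — 2×C and 4×N: cost 20 ≤ 25, profit 2·7 + 4·8 = 46.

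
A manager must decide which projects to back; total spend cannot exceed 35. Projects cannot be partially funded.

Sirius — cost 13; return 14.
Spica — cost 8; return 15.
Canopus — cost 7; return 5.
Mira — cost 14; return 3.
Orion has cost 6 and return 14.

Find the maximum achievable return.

Spica + Canopus + Mira + Orion: cost 8 + 7 + 14 + 6 = 35 ≤ 35, return 15 + 5 + 3 + 14 = 37.
Sirius + Spica + Canopus + Orion: cost 13 + 8 + 7 + 6 = 34 ≤ 35, return 14 + 15 + 5 + 14 = 48.
Sirius + Spica + Orion: cost 13 + 8 + 6 = 27 ≤ 35, return 14 + 15 + 14 = 43.
Best is Sirius, Spica, Canopus, and Orion with total return 48.

48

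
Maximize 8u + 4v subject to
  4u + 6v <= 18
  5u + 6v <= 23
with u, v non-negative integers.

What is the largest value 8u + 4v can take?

The continuous relaxation peaks at (4.5, 0) with value 36.00; rounding to a feasible lattice point costs some objective.
(u,v)=(4,0): 4·4+6·0=16≤18, 5·4+6·0=20≤23, objective 32.
(u,v)=(3,1): 4·3+6·1=18≤18, 5·3+6·1=21≤23, objective 28.
(u,v)=(3,0): 4·3+6·0=12≤18, 5·3+6·0=15≤23, objective 24.
No feasible integer point exceeds 32.

32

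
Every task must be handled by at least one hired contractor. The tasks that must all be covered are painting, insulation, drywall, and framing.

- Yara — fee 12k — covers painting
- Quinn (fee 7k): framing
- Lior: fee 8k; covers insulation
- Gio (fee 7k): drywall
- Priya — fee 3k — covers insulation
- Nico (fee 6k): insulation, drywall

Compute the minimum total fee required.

The greedy cost-per-new-task heuristic would pick Priya, Nico, Quinn, and Yara for 28, but a cheaper cover exists.
Choose Yara, Quinn, and Nico: together they cover painting, insulation, drywall, framing — every task.
Total fee: 12 + 7 + 6 = 25.
No cover costs less than 25.

25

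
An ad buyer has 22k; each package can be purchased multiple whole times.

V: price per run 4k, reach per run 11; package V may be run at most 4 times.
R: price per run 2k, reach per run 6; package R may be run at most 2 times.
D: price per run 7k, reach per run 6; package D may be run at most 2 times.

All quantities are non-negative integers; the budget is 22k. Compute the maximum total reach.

R has the best ratio (6/2); taking only R gives at most 2×6 = 12 (stopped by the supply cap of 2).
Mixing does better — 4×V and 2×R: price 20 ≤ 22, reach 4·11 + 2·6 = 56.

56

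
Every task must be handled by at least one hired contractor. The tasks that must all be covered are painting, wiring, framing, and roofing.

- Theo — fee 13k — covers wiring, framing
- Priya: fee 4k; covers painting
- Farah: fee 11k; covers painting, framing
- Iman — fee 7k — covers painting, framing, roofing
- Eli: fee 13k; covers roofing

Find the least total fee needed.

This is an integer covering problem.
Choose Theo and Iman: together they cover painting, wiring, framing, roofing — every task.
Total fee: 13 + 7 = 20.

20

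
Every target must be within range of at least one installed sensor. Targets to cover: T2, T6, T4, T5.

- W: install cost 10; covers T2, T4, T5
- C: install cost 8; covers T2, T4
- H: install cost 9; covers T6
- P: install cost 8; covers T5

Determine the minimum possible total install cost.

This is an integer covering problem.
Choose W and H: together they cover T2, T6, T4, T5 — every target.
Total install cost: 10 + 9 = 19.
No cover costs less than 19.

19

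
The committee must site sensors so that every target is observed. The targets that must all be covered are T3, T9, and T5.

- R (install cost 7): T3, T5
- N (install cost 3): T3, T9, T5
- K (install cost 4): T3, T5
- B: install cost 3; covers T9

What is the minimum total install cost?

3

This is a weighted set-cover instance.
N alone covers T3, T9, T5 — every target.
Total install cost: 3.
No cover costs less than 3.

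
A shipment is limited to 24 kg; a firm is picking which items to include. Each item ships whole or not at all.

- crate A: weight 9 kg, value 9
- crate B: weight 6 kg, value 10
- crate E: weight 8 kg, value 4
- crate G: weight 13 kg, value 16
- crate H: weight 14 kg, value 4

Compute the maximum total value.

26

Take crate B and crate G: weight 6 + 13 = 19 ≤ 24, value 10 + 16 = 26.
No other feasible combination does better.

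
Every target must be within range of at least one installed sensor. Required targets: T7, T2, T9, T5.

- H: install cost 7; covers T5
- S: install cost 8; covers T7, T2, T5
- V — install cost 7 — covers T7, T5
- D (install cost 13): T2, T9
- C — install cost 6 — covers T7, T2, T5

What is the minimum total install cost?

19

This is an integer covering problem.
Choose D and C: together they cover T7, T2, T9, T5 — every target.
Total install cost: 13 + 6 = 19.
No cover costs less than 19.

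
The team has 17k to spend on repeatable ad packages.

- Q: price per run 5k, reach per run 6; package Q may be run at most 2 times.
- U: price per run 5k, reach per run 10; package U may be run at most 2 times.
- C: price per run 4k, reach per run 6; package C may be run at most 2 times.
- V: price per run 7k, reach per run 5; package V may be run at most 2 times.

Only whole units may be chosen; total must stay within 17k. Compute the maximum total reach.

This is a bounded integer knapsack.
U has the best ratio (10/5); taking only U gives at most 2×10 = 20 (stopped by the supply cap of 2).
Mixing does better — 2×U and 1×C: price 14 ≤ 17, reach 2·10 + 1·6 = 26.

26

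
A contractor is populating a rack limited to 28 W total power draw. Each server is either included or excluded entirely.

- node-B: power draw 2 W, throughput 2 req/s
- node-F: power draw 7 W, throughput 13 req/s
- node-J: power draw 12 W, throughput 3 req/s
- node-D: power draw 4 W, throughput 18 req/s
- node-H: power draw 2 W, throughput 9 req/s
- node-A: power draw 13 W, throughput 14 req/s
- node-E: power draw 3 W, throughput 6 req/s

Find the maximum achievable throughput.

Allowing fractional choices, the relaxed optimum would be about 58.9, but servers are indivisible.
node-B + node-F + node-D + node-H + node-A: power draw 2 + 7 + 4 + 2 + 13 = 28 ≤ 28, throughput 2 + 13 + 18 + 9 + 14 = 56.
node-F + node-D + node-H + node-A: power draw 7 + 4 + 2 + 13 = 26 ≤ 28, throughput 13 + 18 + 9 + 14 = 54.
node-F + node-D + node-A + node-E: power draw 7 + 4 + 13 + 3 = 27 ≤ 28, throughput 13 + 18 + 14 + 6 = 51.
Best is node-B, node-F, node-D, node-H, and node-A with total throughput 56.

56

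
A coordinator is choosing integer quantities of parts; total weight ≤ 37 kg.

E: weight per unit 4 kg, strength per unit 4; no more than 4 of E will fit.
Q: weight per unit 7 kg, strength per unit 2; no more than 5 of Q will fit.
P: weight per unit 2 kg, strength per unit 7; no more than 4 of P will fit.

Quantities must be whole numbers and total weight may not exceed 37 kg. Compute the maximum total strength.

46

P has the best ratio (7/2); taking only P gives at most 4×7 = 28 (stopped by the supply cap of 4).
Mixing does better — 4×E, 1×Q, and 4×P: weight 31 ≤ 37, strength 4·4 + 1·2 + 4·7 = 46.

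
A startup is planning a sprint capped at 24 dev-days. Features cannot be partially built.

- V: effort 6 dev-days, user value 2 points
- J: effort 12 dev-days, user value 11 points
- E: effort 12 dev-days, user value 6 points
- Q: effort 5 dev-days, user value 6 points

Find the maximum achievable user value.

19

V + J + Q: effort 6 + 12 + 5 = 23 ≤ 24, user value 2 + 11 + 6 = 19.
J + Q: effort 12 + 5 = 17 ≤ 24, user value 11 + 6 = 17.
Best is V, J, and Q with total user value 19.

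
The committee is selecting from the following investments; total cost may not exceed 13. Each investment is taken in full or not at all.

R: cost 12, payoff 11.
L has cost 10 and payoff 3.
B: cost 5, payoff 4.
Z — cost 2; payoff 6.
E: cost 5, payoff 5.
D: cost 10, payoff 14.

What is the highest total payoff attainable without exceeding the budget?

This is a 0-1 knapsack instance.
Z + D: cost 2 + 10 = 12 ≤ 13, payoff 6 + 14 = 20.
B + Z + E: cost 5 + 2 + 5 = 12 ≤ 13, payoff 4 + 6 + 5 = 15.
Best is Z and D with total payoff 20.

20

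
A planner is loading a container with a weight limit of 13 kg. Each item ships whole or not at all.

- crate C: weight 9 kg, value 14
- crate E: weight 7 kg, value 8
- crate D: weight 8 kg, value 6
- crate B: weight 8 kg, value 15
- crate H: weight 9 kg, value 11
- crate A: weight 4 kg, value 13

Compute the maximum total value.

Treat it as a binary knapsack problem.
crate C + crate A: weight 9 + 4 = 13 ≤ 13, value 14 + 13 = 27.
crate B + crate A: weight 8 + 4 = 12 ≤ 13, value 15 + 13 = 28.
Best is crate B and crate A with total value 28.

28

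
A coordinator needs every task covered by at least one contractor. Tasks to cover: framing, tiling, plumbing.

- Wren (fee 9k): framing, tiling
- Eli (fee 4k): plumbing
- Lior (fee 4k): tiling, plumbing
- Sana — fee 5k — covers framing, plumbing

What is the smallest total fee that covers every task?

9

Choose Lior and Sana: together they cover framing, tiling, plumbing — every task.
Total fee: 4 + 5 = 9.
No cover costs less than 9.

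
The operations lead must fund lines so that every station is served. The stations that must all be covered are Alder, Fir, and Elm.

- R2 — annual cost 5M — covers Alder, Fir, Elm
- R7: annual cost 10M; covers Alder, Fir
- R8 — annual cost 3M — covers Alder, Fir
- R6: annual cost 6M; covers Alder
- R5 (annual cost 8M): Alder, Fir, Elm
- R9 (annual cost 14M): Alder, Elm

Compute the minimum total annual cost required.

5

The greedy cost-per-new-station heuristic would pick R8 and R2 for 8, but a cheaper cover exists.
R2 alone covers Alder, Fir, Elm — every station.
Total annual cost: 5.
No cover costs less than 5.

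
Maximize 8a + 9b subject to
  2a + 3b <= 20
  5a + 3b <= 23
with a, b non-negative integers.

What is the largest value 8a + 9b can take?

(a,b)=(1,6) is feasible, giving 62.
(a,b)=(0,6) is feasible, giving 54.
(a,b)=(1,5) is feasible, giving 53.
(a,b)=(0,5) is feasible, giving 45.
No feasible integer point exceeds 62.

62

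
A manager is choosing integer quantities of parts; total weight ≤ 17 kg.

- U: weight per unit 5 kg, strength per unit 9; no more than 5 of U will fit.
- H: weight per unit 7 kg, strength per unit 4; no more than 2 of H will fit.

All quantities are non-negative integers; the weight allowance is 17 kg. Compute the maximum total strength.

27

Take 3×U: weight 15 ≤ 17, strength 3·9 = 27.
No other integer combination yields more.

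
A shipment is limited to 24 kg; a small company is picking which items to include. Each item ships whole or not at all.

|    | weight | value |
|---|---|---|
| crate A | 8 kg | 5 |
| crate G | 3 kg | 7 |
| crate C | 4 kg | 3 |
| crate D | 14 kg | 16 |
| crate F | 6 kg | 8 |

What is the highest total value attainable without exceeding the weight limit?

31

Take crate G, crate D, and crate F: weight 3 + 14 + 6 = 23 ≤ 24, value 7 + 16 + 8 = 31.
No other feasible combination does better.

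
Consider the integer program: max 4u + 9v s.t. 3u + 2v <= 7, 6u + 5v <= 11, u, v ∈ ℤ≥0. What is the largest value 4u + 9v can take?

18

The continuous relaxation peaks at (0, 2.2) with value 19.80; rounding to a feasible lattice point costs some objective.
(u,v)=(0,2) is feasible, giving 18.
(u,v)=(1,1) is feasible, giving 13.
(u,v)=(0,1) is feasible, giving 9.
No feasible integer point exceeds 18.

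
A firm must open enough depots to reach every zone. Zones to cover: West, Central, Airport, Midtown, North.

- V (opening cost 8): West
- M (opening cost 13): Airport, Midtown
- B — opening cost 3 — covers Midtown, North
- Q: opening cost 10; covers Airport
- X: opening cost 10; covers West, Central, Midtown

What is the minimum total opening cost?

Choose B, Q, and X: together they cover West, Central, Airport, Midtown, North — every zone.
Total opening cost: 3 + 10 + 10 = 23.

23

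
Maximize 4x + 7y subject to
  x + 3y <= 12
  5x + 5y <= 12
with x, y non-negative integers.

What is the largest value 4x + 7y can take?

14

(x,y)=(0,2): 1·0+3·2=6≤12, 5·0+5·2=10≤12, objective 14.
(x,y)=(1,1): 1·1+3·1=4≤12, 5·1+5·1=10≤12, objective 11.
(x,y)=(0,1): 1·0+3·1=3≤12, 5·0+5·1=5≤12, objective 7.
The best lattice point is (0,2), giving 14.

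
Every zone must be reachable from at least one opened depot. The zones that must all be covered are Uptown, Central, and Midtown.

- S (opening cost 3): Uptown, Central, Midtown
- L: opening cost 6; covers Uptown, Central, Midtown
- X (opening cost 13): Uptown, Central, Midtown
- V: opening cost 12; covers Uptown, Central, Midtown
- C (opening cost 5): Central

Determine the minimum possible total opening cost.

S alone covers Uptown, Central, Midtown — every zone.
Total opening cost: 3.
No cover costs less than 3.

3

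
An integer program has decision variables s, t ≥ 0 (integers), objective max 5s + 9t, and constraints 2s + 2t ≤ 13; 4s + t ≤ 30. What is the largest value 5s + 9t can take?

54

Relaxing integrality, the LP optimum is 58.50 at (s,t) = (0, 6.5), which is not an integer point.
(s,t)=(0,6): 2·0+2·6=12≤13, 4·0+1·6=6≤30, objective 54.
(s,t)=(1,5): 2·1+2·5=12≤13, 4·1+1·5=9≤30, objective 50.
(s,t)=(0,5): 2·0+2·5=10≤13, 4·0+1·5=5≤30, objective 45.
Maximum is 54 at (s,t)=(0,6).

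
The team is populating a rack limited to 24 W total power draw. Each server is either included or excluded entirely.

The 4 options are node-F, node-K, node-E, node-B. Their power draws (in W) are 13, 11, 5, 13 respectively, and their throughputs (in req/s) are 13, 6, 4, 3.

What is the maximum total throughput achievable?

Take node-F and node-K: power draw 13 + 11 = 24 ≤ 24, throughput 13 + 6 = 19.
No other feasible combination does better.

19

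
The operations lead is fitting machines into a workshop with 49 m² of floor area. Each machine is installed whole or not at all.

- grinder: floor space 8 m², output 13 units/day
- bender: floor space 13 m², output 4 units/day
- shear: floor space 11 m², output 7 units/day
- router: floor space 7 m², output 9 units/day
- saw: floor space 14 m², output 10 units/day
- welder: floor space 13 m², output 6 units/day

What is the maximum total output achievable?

39

Allowing fractional choices, the relaxed optimum would be about 43.2, but machines are indivisible.
grinder + shear + router + saw: floor space 8 + 11 + 7 + 14 = 40 ≤ 49, output 13 + 7 + 9 + 10 = 39.
grinder + bender + router + saw: floor space 8 + 13 + 7 + 14 = 42 ≤ 49, output 13 + 4 + 9 + 10 = 36.
grinder + router + saw + welder: floor space 8 + 7 + 14 + 13 = 42 ≤ 49, output 13 + 9 + 10 + 6 = 38.
Best is grinder, shear, router, and saw with total output 39.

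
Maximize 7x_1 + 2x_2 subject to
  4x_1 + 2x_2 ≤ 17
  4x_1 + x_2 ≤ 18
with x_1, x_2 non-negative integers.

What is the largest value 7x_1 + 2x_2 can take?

28

The continuous relaxation peaks at (4.25, 0) with value 29.75; rounding to a feasible lattice point costs some objective.
(x_1,x_2)=(4,0) is feasible, giving 28.
(x_1,x_2)=(3,1) is feasible, giving 23.
(x_1,x_2)=(3,0) is feasible, giving 21.
The best lattice point is (4,0), giving 28.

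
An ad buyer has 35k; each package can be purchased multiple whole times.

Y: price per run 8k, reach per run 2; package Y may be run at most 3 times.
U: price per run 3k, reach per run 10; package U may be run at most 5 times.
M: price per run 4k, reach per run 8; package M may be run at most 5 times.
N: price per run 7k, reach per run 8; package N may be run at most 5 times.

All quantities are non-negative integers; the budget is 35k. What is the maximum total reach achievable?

U has the best ratio (10/3); taking only U gives at most 5×10 = 50 (stopped by the supply cap of 5).
Mixing does better — 5×U and 5×M: price 35 ≤ 35, reach 5·10 + 5·8 = 90.

90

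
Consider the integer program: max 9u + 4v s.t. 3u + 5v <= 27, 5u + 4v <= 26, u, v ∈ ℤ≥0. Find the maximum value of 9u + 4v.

Relaxing integrality, the LP optimum is 46.80 at (u,v) = (5.2, 0), which is not an integer point.
(u,v)=(5,0): 3·5+5·0=15≤27, 5·5+4·0=25≤26, objective 45.
(u,v)=(4,1): 3·4+5·1=17≤27, 5·4+4·1=24≤26, objective 40.
(u,v)=(4,0): 3·4+5·0=12≤27, 5·4+4·0=20≤26, objective 36.
No feasible integer point exceeds 45.

45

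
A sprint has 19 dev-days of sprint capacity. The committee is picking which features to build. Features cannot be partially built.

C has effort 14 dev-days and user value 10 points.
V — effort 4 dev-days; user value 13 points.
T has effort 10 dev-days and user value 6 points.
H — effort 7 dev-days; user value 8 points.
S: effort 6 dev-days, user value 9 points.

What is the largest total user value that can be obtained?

This is an integer program with binary decision variables.
Take V, H, and S: effort 4 + 7 + 6 = 17 ≤ 19, user value 13 + 8 + 9 = 30.
No other feasible combination does better.

30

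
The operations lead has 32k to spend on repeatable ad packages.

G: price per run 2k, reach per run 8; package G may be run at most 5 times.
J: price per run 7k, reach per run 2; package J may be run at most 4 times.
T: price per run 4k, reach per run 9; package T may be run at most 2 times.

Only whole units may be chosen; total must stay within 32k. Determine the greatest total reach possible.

G has the best ratio (8/2); taking only G gives at most 5×8 = 40 (stopped by the supply cap of 5).
Mixing does better — 5×G, 2×J, and 2×T: price 32 ≤ 32, reach 5·8 + 2·2 + 2·9 = 62.

62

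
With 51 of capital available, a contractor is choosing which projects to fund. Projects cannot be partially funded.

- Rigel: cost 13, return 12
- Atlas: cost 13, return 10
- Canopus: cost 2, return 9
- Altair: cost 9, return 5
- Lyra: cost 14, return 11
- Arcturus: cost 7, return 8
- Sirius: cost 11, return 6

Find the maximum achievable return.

Allowing fractional choices, the relaxed optimum would be about 51.1, but projects are indivisible.
Rigel + Canopus + Lyra + Arcturus + Sirius: cost 13 + 2 + 14 + 7 + 11 = 47 ≤ 51, return 12 + 9 + 11 + 8 + 6 = 46.
Rigel + Atlas + Canopus + Altair + Lyra: cost 13 + 13 + 2 + 9 + 14 = 51 ≤ 51, return 12 + 10 + 9 + 5 + 11 = 47.
Rigel + Atlas + Canopus + Lyra + Arcturus: cost 13 + 13 + 2 + 14 + 7 = 49 ≤ 51, return 12 + 10 + 9 + 11 + 8 = 50.
Best is Rigel, Atlas, Canopus, Lyra, and Arcturus with total return 50.

50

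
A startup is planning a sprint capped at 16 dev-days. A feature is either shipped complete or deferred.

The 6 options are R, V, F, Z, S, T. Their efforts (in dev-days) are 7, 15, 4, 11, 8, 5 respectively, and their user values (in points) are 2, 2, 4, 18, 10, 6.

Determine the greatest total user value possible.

24

Take Z and T: effort 11 + 5 = 16 ≤ 16, user value 18 + 6 = 24.
No other feasible combination does better.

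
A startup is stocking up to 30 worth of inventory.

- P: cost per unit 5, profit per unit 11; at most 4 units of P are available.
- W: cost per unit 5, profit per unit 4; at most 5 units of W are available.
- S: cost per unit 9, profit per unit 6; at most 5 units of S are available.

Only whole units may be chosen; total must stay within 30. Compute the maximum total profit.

52

Take 4×P and 2×W: cost 30 ≤ 30, profit 4·11 + 2·4 = 52.
P has the best ratio (11/5) and is taken to its limit of 4; remaining capacity is filled optimally with the others.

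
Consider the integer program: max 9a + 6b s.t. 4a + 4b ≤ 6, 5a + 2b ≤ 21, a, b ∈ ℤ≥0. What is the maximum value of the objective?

(a,b)=(1,0) is feasible, giving 9.
(a,b)=(0,1) is feasible, giving 6.
(a,b)=(0,0) is feasible, giving 0.
The best lattice point is (1,0), giving 9.

9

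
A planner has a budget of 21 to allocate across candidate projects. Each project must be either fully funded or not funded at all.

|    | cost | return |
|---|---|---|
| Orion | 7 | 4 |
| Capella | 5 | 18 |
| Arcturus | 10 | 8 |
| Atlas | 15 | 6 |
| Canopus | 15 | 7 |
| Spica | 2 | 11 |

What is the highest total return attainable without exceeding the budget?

Take Capella, Arcturus, and Spica: cost 5 + 10 + 2 = 17 ≤ 21, return 18 + 8 + 11 = 37.
No other feasible combination does better.

37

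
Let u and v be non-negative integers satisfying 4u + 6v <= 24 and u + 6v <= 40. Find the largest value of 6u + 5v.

36

(u,v)=(6,0): 4·6+6·0=24≤24, 1·6+6·0=6≤40, objective 36.
(u,v)=(5,0): 4·5+6·0=20≤24, 1·5+6·0=5≤40, objective 30.
Maximum is 36 at (u,v)=(6,0).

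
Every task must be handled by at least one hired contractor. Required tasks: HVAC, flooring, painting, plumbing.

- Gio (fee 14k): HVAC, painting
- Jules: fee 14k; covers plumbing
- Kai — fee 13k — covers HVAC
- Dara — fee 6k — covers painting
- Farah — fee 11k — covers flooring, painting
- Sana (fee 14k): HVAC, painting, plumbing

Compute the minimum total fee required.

This is a weighted set-cover instance.
Choose Farah and Sana: together they cover HVAC, flooring, painting, plumbing — every task.
Total fee: 11 + 14 = 25.

25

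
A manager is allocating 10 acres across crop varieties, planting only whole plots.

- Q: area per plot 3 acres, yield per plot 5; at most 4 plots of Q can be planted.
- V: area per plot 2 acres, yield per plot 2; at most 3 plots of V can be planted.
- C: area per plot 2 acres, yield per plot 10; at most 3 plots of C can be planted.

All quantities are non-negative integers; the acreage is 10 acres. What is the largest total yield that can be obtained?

C has the best ratio (10/2); taking only C gives at most 3×10 = 30 (stopped by the supply cap of 3).
Mixing does better — 1×Q and 3×C: area 9 ≤ 10, yield 1·5 + 3·10 = 35.

35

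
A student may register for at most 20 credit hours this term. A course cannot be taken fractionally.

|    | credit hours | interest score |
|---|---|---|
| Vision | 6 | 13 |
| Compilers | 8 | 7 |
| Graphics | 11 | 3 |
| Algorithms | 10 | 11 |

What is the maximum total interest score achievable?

24

Allowing fractional choices, the relaxed optimum would be about 27.5, but courses are indivisible.
Vision + Algorithms: credit hours 6 + 10 = 16 ≤ 20, interest score 13 + 11 = 24.
Vision + Compilers: credit hours 6 + 8 = 14 ≤ 20, interest score 13 + 7 = 20.
Best is Vision and Algorithms with total interest score 24.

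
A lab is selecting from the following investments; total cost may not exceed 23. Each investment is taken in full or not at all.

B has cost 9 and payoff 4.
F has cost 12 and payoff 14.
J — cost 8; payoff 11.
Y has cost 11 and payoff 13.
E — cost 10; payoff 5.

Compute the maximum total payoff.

27

This is a 0-1 knapsack instance.
Allowing fractional choices, the relaxed optimum would be about 28.7, but investments are indivisible.
F + J: cost 12 + 8 = 20 ≤ 23, payoff 14 + 11 = 25.
F + Y: cost 12 + 11 = 23 ≤ 23, payoff 14 + 13 = 27.
J + Y: cost 8 + 11 = 19 ≤ 23, payoff 11 + 13 = 24.
Best is F and Y with total payoff 27.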